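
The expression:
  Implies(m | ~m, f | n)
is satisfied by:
  {n: True, f: True}
  {n: True, f: False}
  {f: True, n: False}


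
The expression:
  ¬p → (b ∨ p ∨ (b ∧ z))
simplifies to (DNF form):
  b ∨ p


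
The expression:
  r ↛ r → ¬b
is always true.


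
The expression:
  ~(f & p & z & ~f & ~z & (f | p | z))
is always true.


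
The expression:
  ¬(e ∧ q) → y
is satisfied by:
  {y: True, e: True, q: True}
  {y: True, e: True, q: False}
  {y: True, q: True, e: False}
  {y: True, q: False, e: False}
  {e: True, q: True, y: False}


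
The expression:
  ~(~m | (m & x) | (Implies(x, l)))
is never true.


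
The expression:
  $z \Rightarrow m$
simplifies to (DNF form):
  $m \vee \neg z$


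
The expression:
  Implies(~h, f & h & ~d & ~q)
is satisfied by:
  {h: True}


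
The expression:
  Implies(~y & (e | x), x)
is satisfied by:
  {y: True, x: True, e: False}
  {y: True, x: False, e: False}
  {x: True, y: False, e: False}
  {y: False, x: False, e: False}
  {y: True, e: True, x: True}
  {y: True, e: True, x: False}
  {e: True, x: True, y: False}


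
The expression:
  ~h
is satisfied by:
  {h: False}


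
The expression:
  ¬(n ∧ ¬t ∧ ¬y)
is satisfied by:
  {y: True, t: True, n: False}
  {y: True, t: False, n: False}
  {t: True, y: False, n: False}
  {y: False, t: False, n: False}
  {y: True, n: True, t: True}
  {y: True, n: True, t: False}
  {n: True, t: True, y: False}


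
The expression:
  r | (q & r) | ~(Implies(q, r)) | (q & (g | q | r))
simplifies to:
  q | r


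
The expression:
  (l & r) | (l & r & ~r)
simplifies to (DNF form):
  l & r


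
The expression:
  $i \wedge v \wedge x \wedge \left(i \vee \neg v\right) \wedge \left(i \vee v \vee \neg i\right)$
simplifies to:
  $i \wedge v \wedge x$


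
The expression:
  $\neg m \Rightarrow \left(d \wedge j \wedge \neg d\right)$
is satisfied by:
  {m: True}


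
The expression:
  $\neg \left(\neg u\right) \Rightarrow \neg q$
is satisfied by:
  {u: False, q: False}
  {q: True, u: False}
  {u: True, q: False}


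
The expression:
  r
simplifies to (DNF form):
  r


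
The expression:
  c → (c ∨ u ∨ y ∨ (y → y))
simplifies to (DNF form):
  True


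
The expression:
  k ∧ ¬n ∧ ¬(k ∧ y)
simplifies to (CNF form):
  k ∧ ¬n ∧ ¬y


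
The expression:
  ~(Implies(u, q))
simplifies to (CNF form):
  u & ~q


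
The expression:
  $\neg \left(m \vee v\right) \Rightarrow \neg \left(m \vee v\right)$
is always true.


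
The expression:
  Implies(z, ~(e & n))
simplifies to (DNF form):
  ~e | ~n | ~z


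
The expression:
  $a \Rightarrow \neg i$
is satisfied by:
  {a: False, i: False}
  {i: True, a: False}
  {a: True, i: False}


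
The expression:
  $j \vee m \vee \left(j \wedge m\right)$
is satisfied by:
  {m: True, j: True}
  {m: True, j: False}
  {j: True, m: False}


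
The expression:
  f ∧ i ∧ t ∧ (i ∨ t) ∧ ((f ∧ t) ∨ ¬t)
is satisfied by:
  {t: True, i: True, f: True}


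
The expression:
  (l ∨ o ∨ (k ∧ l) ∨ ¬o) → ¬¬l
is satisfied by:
  {l: True}


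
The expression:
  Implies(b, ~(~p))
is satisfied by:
  {p: True, b: False}
  {b: False, p: False}
  {b: True, p: True}


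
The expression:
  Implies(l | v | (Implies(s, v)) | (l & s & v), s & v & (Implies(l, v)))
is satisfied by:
  {v: True, s: True, l: False}
  {s: True, l: False, v: False}
  {v: True, l: True, s: True}


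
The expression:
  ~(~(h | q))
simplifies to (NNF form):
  h | q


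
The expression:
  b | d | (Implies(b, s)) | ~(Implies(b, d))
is always true.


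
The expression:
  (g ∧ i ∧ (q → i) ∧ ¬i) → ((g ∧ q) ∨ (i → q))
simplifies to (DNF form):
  True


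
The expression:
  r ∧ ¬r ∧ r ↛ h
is never true.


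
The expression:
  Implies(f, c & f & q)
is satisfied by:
  {c: True, q: True, f: False}
  {c: True, q: False, f: False}
  {q: True, c: False, f: False}
  {c: False, q: False, f: False}
  {f: True, c: True, q: True}


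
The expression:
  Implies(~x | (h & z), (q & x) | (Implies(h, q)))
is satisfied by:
  {x: True, q: True, z: False, h: False}
  {q: True, z: False, h: False, x: False}
  {x: True, q: True, z: True, h: False}
  {q: True, z: True, h: False, x: False}
  {x: True, z: False, h: False, q: False}
  {x: False, z: False, h: False, q: False}
  {x: True, z: True, h: False, q: False}
  {z: True, x: False, h: False, q: False}
  {x: True, h: True, q: True, z: False}
  {h: True, q: True, x: False, z: False}
  {x: True, h: True, q: True, z: True}
  {h: True, q: True, z: True, x: False}
  {h: True, x: True, q: False, z: False}


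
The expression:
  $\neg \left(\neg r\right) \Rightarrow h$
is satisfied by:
  {h: True, r: False}
  {r: False, h: False}
  {r: True, h: True}


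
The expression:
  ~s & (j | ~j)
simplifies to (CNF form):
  ~s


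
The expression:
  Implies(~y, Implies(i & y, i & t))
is always true.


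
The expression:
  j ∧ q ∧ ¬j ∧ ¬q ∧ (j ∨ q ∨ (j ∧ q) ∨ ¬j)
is never true.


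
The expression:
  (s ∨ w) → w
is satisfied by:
  {w: True, s: False}
  {s: False, w: False}
  {s: True, w: True}


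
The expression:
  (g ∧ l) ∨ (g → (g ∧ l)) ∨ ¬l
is always true.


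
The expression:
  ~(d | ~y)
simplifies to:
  y & ~d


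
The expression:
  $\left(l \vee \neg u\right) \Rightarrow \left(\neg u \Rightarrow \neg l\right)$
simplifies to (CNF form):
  $u \vee \neg l$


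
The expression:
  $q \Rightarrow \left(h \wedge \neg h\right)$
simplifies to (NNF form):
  $\neg q$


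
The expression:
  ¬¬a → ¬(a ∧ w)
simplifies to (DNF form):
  ¬a ∨ ¬w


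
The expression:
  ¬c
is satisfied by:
  {c: False}


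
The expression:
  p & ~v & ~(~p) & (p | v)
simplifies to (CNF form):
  p & ~v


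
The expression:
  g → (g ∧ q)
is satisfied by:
  {q: True, g: False}
  {g: False, q: False}
  {g: True, q: True}


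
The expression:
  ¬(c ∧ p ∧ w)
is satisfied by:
  {w: False, c: False, p: False}
  {p: True, w: False, c: False}
  {c: True, w: False, p: False}
  {p: True, c: True, w: False}
  {w: True, p: False, c: False}
  {p: True, w: True, c: False}
  {c: True, w: True, p: False}


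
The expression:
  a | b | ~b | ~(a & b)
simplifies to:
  True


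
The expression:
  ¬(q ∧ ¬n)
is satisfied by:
  {n: True, q: False}
  {q: False, n: False}
  {q: True, n: True}


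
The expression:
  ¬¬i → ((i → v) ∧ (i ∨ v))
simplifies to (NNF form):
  v ∨ ¬i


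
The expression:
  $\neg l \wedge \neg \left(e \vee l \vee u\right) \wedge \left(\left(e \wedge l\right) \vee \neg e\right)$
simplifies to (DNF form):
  $\neg e \wedge \neg l \wedge \neg u$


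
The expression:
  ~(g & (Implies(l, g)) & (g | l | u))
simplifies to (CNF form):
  ~g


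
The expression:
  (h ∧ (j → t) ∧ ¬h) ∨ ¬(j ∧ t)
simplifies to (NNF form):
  ¬j ∨ ¬t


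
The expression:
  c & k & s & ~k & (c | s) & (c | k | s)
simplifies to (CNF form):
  False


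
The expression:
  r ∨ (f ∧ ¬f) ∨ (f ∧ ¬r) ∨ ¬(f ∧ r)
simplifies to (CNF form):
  True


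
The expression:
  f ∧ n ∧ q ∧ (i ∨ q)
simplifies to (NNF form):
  f ∧ n ∧ q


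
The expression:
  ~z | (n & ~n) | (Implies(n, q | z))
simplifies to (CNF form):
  True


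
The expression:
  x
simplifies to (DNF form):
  x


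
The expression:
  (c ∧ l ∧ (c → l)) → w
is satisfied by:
  {w: True, l: False, c: False}
  {l: False, c: False, w: False}
  {w: True, c: True, l: False}
  {c: True, l: False, w: False}
  {w: True, l: True, c: False}
  {l: True, w: False, c: False}
  {w: True, c: True, l: True}


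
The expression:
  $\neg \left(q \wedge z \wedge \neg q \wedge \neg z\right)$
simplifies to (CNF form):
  $\text{True}$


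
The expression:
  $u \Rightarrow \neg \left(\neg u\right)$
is always true.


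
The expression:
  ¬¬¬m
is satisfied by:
  {m: False}


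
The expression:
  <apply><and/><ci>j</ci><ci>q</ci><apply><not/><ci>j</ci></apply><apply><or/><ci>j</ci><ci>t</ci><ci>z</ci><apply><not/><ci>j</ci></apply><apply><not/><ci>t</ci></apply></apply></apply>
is never true.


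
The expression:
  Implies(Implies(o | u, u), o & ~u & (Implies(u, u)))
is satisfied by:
  {o: True, u: False}


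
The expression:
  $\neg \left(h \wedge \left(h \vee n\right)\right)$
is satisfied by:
  {h: False}


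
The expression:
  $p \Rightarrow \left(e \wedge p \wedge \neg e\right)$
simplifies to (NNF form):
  $\neg p$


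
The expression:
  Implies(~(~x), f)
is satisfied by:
  {f: True, x: False}
  {x: False, f: False}
  {x: True, f: True}


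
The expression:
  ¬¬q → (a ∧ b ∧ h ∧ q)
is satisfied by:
  {b: True, h: True, a: True, q: False}
  {b: True, h: True, a: False, q: False}
  {b: True, a: True, h: False, q: False}
  {b: True, a: False, h: False, q: False}
  {h: True, a: True, b: False, q: False}
  {h: True, b: False, a: False, q: False}
  {h: False, a: True, b: False, q: False}
  {h: False, b: False, a: False, q: False}
  {b: True, q: True, h: True, a: True}


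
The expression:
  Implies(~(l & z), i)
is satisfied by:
  {i: True, l: True, z: True}
  {i: True, l: True, z: False}
  {i: True, z: True, l: False}
  {i: True, z: False, l: False}
  {l: True, z: True, i: False}


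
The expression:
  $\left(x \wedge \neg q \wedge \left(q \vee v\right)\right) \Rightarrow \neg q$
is always true.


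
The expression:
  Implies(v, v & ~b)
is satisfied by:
  {v: False, b: False}
  {b: True, v: False}
  {v: True, b: False}


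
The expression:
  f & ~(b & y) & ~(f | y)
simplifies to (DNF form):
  False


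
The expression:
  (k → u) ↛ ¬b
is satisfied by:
  {b: True, u: True, k: False}
  {b: True, k: False, u: False}
  {b: True, u: True, k: True}


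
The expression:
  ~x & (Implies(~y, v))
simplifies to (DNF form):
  (v & ~x) | (y & ~x)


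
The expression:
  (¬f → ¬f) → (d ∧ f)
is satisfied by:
  {d: True, f: True}


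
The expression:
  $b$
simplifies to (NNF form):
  $b$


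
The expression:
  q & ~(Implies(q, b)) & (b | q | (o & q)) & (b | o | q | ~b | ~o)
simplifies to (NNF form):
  q & ~b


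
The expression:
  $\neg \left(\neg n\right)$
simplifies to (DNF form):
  $n$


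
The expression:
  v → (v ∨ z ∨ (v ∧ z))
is always true.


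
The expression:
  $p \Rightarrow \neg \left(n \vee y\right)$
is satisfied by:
  {y: False, p: False, n: False}
  {n: True, y: False, p: False}
  {y: True, n: False, p: False}
  {n: True, y: True, p: False}
  {p: True, n: False, y: False}


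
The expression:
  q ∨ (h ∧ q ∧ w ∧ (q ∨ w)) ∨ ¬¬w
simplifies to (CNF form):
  q ∨ w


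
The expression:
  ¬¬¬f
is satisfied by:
  {f: False}


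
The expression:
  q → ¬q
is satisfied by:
  {q: False}


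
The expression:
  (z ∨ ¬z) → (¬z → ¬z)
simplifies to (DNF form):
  True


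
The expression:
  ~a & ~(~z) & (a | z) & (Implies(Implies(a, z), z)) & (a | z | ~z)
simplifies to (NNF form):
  z & ~a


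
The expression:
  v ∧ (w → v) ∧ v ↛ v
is never true.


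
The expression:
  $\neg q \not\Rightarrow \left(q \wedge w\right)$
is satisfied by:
  {q: False}


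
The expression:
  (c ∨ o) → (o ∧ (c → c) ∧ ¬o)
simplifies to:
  ¬c ∧ ¬o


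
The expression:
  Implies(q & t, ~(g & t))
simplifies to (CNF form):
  ~g | ~q | ~t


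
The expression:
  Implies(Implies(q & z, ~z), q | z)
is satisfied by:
  {q: True, z: True}
  {q: True, z: False}
  {z: True, q: False}


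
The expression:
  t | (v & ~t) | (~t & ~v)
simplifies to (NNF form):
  True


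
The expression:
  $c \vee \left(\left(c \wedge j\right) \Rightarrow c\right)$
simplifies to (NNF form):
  $\text{True}$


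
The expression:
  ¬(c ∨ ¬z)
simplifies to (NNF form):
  z ∧ ¬c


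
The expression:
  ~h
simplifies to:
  ~h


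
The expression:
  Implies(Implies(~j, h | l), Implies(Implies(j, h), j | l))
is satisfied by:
  {l: True, j: True, h: False}
  {l: True, j: False, h: False}
  {j: True, l: False, h: False}
  {l: False, j: False, h: False}
  {h: True, l: True, j: True}
  {h: True, l: True, j: False}
  {h: True, j: True, l: False}


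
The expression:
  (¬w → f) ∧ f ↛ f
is never true.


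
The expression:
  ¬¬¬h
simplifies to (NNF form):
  ¬h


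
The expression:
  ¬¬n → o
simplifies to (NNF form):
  o ∨ ¬n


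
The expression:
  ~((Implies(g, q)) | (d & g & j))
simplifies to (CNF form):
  g & ~q & (~d | ~j)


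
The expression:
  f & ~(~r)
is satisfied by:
  {r: True, f: True}


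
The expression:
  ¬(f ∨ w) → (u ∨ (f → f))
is always true.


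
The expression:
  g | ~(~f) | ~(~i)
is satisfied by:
  {i: True, g: True, f: True}
  {i: True, g: True, f: False}
  {i: True, f: True, g: False}
  {i: True, f: False, g: False}
  {g: True, f: True, i: False}
  {g: True, f: False, i: False}
  {f: True, g: False, i: False}


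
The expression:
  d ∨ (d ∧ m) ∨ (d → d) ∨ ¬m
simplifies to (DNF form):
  True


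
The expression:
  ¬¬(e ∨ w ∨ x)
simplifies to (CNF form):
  e ∨ w ∨ x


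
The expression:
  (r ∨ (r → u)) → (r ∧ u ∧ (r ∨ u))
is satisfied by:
  {r: True, u: True}


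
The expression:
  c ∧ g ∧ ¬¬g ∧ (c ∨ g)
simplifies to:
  c ∧ g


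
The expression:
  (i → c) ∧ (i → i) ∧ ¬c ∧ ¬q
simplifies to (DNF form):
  ¬c ∧ ¬i ∧ ¬q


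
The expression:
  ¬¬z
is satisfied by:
  {z: True}


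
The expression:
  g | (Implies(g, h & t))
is always true.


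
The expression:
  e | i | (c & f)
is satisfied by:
  {i: True, c: True, e: True, f: True}
  {i: True, c: True, e: True, f: False}
  {i: True, e: True, f: True, c: False}
  {i: True, e: True, f: False, c: False}
  {i: True, c: True, f: True, e: False}
  {i: True, c: True, f: False, e: False}
  {i: True, f: True, e: False, c: False}
  {i: True, f: False, e: False, c: False}
  {c: True, e: True, f: True, i: False}
  {c: True, e: True, f: False, i: False}
  {e: True, f: True, i: False, c: False}
  {e: True, i: False, f: False, c: False}
  {c: True, f: True, i: False, e: False}


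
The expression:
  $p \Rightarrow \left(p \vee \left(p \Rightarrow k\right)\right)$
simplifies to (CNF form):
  $\text{True}$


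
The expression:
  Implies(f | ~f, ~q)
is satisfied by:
  {q: False}


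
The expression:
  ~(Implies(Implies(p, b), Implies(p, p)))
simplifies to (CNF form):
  False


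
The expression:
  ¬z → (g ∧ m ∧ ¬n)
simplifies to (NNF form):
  z ∨ (g ∧ m ∧ ¬n)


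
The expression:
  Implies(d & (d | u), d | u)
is always true.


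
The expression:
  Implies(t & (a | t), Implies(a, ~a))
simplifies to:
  ~a | ~t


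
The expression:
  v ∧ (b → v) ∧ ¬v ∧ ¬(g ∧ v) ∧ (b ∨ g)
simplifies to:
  False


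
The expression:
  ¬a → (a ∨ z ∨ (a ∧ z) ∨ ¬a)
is always true.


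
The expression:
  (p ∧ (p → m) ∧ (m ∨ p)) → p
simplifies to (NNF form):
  True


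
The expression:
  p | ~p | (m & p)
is always true.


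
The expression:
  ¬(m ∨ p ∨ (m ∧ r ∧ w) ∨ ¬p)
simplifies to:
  False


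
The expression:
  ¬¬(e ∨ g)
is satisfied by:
  {e: True, g: True}
  {e: True, g: False}
  {g: True, e: False}


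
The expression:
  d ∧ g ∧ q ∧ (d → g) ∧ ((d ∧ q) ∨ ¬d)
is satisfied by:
  {g: True, d: True, q: True}


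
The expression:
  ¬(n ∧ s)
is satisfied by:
  {s: False, n: False}
  {n: True, s: False}
  {s: True, n: False}


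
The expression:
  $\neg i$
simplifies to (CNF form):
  $\neg i$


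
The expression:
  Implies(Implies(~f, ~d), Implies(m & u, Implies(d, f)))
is always true.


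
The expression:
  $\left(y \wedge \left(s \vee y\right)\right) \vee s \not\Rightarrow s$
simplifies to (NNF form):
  $y$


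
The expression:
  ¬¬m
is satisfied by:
  {m: True}


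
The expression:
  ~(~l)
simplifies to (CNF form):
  l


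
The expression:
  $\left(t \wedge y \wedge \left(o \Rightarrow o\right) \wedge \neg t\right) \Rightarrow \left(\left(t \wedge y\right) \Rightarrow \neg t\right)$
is always true.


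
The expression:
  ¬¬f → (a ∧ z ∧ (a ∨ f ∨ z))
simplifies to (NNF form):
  (a ∧ z) ∨ ¬f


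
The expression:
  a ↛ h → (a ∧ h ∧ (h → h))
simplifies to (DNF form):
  h ∨ ¬a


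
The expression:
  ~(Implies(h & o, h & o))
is never true.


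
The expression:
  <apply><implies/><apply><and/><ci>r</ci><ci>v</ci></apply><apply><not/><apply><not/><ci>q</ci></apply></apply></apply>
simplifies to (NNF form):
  <apply><or/><ci>q</ci><apply><not/><ci>r</ci></apply><apply><not/><ci>v</ci></apply></apply>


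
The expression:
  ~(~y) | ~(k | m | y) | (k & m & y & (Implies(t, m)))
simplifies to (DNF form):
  y | (~k & ~m)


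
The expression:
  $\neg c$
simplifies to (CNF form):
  $\neg c$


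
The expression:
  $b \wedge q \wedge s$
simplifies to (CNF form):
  $b \wedge q \wedge s$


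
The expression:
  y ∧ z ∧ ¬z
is never true.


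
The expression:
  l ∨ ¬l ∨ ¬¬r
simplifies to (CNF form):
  True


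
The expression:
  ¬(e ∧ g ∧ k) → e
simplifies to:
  e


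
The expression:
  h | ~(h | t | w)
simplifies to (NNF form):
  h | (~t & ~w)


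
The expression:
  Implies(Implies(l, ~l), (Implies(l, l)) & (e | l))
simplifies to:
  e | l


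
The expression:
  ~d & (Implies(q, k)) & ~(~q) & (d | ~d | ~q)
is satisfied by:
  {q: True, k: True, d: False}


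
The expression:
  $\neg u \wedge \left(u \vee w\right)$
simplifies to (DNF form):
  $w \wedge \neg u$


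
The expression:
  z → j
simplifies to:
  j ∨ ¬z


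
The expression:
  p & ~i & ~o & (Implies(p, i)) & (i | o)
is never true.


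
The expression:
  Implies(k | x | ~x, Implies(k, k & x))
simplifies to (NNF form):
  x | ~k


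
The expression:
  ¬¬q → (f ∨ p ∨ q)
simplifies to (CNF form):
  True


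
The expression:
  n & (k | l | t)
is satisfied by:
  {n: True, k: True, t: True, l: True}
  {n: True, k: True, t: True, l: False}
  {n: True, k: True, l: True, t: False}
  {n: True, k: True, l: False, t: False}
  {n: True, t: True, l: True, k: False}
  {n: True, t: True, l: False, k: False}
  {n: True, t: False, l: True, k: False}


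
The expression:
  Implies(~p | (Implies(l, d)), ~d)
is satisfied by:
  {d: False}


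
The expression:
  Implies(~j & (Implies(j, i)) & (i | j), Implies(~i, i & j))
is always true.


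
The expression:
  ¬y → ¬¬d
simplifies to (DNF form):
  d ∨ y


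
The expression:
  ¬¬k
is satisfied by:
  {k: True}


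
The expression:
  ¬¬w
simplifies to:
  w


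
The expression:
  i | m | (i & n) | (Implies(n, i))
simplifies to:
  i | m | ~n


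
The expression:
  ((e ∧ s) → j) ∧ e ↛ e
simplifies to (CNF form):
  False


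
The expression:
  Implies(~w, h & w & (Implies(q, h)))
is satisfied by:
  {w: True}


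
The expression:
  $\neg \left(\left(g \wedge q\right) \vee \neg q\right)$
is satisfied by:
  {q: True, g: False}


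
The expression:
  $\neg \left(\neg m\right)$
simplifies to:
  $m$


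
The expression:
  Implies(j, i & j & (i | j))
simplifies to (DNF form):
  i | ~j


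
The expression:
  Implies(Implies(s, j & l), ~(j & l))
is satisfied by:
  {l: False, j: False}
  {j: True, l: False}
  {l: True, j: False}


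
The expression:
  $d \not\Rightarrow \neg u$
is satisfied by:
  {u: True, d: True}


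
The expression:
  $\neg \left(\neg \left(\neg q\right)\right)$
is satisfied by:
  {q: False}


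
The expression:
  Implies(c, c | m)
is always true.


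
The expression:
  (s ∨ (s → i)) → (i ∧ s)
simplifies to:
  i ∧ s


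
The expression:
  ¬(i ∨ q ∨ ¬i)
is never true.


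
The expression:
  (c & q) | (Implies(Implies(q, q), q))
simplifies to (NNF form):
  q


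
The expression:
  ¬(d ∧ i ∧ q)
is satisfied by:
  {q: False, d: False, i: False}
  {i: True, q: False, d: False}
  {d: True, q: False, i: False}
  {i: True, d: True, q: False}
  {q: True, i: False, d: False}
  {i: True, q: True, d: False}
  {d: True, q: True, i: False}


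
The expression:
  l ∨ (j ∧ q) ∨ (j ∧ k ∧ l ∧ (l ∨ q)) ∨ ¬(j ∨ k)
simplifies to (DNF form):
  l ∨ (j ∧ q) ∨ (¬j ∧ ¬k)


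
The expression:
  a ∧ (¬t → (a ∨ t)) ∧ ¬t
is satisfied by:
  {a: True, t: False}


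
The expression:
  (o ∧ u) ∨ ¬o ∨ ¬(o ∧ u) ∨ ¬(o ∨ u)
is always true.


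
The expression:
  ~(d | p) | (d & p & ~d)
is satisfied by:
  {d: False, p: False}


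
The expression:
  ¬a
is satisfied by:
  {a: False}


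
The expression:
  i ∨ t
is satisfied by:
  {i: True, t: True}
  {i: True, t: False}
  {t: True, i: False}


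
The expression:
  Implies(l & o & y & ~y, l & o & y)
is always true.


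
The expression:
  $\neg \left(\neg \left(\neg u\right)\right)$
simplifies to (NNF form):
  $\neg u$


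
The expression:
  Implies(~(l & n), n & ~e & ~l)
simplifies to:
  n & (l | ~e)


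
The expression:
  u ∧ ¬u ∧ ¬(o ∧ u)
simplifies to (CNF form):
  False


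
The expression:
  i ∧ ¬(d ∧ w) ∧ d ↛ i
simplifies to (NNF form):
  False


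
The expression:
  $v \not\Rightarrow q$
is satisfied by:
  {v: True, q: False}


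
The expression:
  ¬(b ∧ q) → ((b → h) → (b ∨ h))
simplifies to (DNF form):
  b ∨ h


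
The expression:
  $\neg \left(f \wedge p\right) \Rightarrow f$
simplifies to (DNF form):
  $f$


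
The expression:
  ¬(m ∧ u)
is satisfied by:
  {u: False, m: False}
  {m: True, u: False}
  {u: True, m: False}


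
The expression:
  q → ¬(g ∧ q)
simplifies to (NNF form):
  ¬g ∨ ¬q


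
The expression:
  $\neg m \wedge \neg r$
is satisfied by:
  {r: False, m: False}


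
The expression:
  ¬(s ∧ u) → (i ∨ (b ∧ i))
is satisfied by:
  {i: True, s: True, u: True}
  {i: True, s: True, u: False}
  {i: True, u: True, s: False}
  {i: True, u: False, s: False}
  {s: True, u: True, i: False}


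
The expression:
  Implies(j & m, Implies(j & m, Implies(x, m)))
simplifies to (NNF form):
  True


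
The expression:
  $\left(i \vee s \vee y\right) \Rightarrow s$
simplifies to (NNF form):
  $s \vee \left(\neg i \wedge \neg y\right)$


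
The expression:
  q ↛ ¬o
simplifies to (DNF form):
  o ∧ q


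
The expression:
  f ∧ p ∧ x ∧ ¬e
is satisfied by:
  {p: True, x: True, f: True, e: False}


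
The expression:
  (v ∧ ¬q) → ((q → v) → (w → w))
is always true.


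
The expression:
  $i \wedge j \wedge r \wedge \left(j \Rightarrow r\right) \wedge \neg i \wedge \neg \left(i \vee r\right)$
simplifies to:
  $\text{False}$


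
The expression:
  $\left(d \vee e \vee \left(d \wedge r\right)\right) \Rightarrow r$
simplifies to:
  $r \vee \left(\neg d \wedge \neg e\right)$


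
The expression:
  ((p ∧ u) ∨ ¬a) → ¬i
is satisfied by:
  {a: True, p: False, u: False, i: False}
  {a: True, u: True, p: False, i: False}
  {a: True, p: True, u: False, i: False}
  {a: True, u: True, p: True, i: False}
  {a: False, p: False, u: False, i: False}
  {u: True, a: False, p: False, i: False}
  {p: True, a: False, u: False, i: False}
  {u: True, p: True, a: False, i: False}
  {i: True, a: True, p: False, u: False}
  {i: True, u: True, a: True, p: False}
  {i: True, a: True, p: True, u: False}


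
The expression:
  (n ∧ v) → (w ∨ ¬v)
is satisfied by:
  {w: True, v: False, n: False}
  {v: False, n: False, w: False}
  {w: True, n: True, v: False}
  {n: True, v: False, w: False}
  {w: True, v: True, n: False}
  {v: True, w: False, n: False}
  {w: True, n: True, v: True}


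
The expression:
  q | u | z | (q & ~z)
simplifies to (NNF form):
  q | u | z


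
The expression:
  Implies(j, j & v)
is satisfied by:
  {v: True, j: False}
  {j: False, v: False}
  {j: True, v: True}


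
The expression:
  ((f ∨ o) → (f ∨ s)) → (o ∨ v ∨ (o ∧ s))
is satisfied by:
  {o: True, v: True}
  {o: True, v: False}
  {v: True, o: False}


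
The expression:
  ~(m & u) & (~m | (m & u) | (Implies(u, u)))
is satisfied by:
  {u: False, m: False}
  {m: True, u: False}
  {u: True, m: False}


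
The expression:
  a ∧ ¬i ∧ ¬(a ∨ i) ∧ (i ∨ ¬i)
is never true.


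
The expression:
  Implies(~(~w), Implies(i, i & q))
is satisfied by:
  {q: True, w: False, i: False}
  {w: False, i: False, q: False}
  {i: True, q: True, w: False}
  {i: True, w: False, q: False}
  {q: True, w: True, i: False}
  {w: True, q: False, i: False}
  {i: True, w: True, q: True}


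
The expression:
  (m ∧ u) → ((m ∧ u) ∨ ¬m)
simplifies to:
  True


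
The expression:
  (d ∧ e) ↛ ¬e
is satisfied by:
  {e: True, d: True}


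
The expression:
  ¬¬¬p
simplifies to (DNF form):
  ¬p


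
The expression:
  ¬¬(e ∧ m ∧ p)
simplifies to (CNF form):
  e ∧ m ∧ p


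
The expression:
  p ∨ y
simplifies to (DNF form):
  p ∨ y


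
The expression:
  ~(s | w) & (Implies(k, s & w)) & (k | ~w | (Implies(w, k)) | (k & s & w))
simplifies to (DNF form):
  ~k & ~s & ~w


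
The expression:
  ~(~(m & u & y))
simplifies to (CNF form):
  m & u & y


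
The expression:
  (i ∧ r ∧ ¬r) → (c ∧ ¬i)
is always true.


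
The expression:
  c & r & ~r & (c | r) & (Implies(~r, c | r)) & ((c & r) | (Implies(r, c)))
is never true.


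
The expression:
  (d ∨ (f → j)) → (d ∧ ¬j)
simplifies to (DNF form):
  (d ∧ ¬j) ∨ (f ∧ ¬j)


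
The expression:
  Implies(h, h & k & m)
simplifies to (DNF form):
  ~h | (k & m)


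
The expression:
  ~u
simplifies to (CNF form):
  ~u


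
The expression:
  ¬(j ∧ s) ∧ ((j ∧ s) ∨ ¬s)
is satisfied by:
  {s: False}


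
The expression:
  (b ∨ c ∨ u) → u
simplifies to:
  u ∨ (¬b ∧ ¬c)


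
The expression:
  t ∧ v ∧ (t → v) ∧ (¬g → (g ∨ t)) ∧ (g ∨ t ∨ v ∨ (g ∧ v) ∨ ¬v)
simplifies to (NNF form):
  t ∧ v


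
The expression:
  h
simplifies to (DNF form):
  h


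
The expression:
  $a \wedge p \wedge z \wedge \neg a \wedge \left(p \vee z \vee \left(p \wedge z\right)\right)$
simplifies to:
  $\text{False}$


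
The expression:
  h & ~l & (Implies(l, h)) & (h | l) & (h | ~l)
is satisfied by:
  {h: True, l: False}


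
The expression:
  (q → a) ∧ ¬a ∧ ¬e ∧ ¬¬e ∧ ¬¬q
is never true.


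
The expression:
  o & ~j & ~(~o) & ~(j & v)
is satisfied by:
  {o: True, j: False}


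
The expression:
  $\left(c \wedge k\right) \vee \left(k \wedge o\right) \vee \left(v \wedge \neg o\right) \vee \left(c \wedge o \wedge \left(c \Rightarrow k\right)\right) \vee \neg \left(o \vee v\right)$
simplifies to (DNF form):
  $k \vee \neg o$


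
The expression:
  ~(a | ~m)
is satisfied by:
  {m: True, a: False}


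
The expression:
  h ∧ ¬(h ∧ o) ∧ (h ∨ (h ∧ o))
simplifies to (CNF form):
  h ∧ ¬o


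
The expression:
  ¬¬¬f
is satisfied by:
  {f: False}


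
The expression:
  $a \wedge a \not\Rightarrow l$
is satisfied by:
  {a: True, l: False}


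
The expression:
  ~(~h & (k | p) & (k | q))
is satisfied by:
  {h: True, p: False, k: False, q: False}
  {h: True, q: True, p: False, k: False}
  {h: True, p: True, k: False, q: False}
  {h: True, q: True, p: True, k: False}
  {h: True, k: True, p: False, q: False}
  {h: True, k: True, q: True, p: False}
  {h: True, k: True, p: True, q: False}
  {h: True, q: True, k: True, p: True}
  {q: False, p: False, k: False, h: False}
  {q: True, p: False, k: False, h: False}
  {p: True, q: False, k: False, h: False}


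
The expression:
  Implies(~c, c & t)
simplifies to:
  c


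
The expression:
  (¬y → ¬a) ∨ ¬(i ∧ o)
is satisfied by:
  {y: True, o: False, a: False, i: False}
  {i: False, o: False, y: False, a: False}
  {i: True, y: True, o: False, a: False}
  {i: True, o: False, y: False, a: False}
  {a: True, y: True, i: False, o: False}
  {a: True, i: False, o: False, y: False}
  {a: True, i: True, y: True, o: False}
  {a: True, i: True, o: False, y: False}
  {y: True, o: True, a: False, i: False}
  {o: True, a: False, y: False, i: False}
  {i: True, o: True, y: True, a: False}
  {i: True, o: True, a: False, y: False}
  {y: True, o: True, a: True, i: False}
  {o: True, a: True, i: False, y: False}
  {i: True, o: True, a: True, y: True}


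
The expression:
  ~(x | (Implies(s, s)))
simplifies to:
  False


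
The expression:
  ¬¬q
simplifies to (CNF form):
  q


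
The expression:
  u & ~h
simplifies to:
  u & ~h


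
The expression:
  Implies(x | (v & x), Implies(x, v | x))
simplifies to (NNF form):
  True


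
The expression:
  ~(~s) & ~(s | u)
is never true.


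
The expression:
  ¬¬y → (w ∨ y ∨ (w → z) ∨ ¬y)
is always true.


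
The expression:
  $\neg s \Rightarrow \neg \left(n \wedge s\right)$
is always true.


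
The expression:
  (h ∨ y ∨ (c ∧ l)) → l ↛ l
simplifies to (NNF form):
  ¬h ∧ ¬y ∧ (¬c ∨ ¬l)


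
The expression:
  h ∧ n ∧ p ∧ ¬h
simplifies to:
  False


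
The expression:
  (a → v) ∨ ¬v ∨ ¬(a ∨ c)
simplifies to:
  True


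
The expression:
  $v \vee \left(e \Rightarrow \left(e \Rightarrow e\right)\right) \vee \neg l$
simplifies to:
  $\text{True}$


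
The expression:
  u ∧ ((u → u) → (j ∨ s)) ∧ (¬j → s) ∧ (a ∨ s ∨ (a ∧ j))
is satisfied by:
  {a: True, s: True, u: True, j: True}
  {a: True, s: True, u: True, j: False}
  {s: True, u: True, j: True, a: False}
  {s: True, u: True, j: False, a: False}
  {a: True, u: True, j: True, s: False}


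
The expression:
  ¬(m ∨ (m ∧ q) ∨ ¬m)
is never true.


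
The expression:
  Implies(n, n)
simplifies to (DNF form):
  True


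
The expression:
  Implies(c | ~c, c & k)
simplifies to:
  c & k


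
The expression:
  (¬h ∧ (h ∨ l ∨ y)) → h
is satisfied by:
  {h: True, l: False, y: False}
  {y: True, h: True, l: False}
  {h: True, l: True, y: False}
  {y: True, h: True, l: True}
  {y: False, l: False, h: False}


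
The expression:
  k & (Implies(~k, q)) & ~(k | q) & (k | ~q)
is never true.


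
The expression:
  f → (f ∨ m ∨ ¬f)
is always true.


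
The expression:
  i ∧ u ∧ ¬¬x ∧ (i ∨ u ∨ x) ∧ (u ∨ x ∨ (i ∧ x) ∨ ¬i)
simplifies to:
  i ∧ u ∧ x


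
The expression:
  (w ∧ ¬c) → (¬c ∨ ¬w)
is always true.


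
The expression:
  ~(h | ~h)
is never true.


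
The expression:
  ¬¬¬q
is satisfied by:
  {q: False}


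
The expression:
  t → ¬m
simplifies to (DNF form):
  ¬m ∨ ¬t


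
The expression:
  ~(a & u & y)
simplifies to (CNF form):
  ~a | ~u | ~y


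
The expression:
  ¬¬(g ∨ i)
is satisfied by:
  {i: True, g: True}
  {i: True, g: False}
  {g: True, i: False}


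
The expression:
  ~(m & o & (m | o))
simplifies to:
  ~m | ~o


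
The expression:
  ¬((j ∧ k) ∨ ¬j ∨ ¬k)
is never true.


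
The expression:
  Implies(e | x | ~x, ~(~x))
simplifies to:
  x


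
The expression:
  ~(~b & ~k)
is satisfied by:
  {b: True, k: True}
  {b: True, k: False}
  {k: True, b: False}


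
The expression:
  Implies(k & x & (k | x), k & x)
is always true.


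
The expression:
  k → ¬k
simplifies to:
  ¬k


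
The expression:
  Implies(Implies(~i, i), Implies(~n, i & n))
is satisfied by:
  {n: True, i: False}
  {i: False, n: False}
  {i: True, n: True}


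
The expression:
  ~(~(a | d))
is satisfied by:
  {a: True, d: True}
  {a: True, d: False}
  {d: True, a: False}


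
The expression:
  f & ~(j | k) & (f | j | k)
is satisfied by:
  {f: True, j: False, k: False}


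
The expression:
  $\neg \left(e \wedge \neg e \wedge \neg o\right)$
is always true.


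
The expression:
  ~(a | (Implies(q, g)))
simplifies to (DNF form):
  q & ~a & ~g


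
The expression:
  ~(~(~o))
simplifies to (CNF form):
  ~o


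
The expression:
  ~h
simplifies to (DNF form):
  ~h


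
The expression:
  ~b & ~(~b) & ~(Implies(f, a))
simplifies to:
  False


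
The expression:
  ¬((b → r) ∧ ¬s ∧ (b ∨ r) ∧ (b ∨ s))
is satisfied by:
  {s: True, b: False, r: False}
  {s: False, b: False, r: False}
  {r: True, s: True, b: False}
  {r: True, s: False, b: False}
  {b: True, s: True, r: False}
  {b: True, s: False, r: False}
  {b: True, r: True, s: True}


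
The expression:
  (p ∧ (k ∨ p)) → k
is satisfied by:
  {k: True, p: False}
  {p: False, k: False}
  {p: True, k: True}


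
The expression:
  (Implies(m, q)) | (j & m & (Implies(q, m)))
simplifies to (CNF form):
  j | q | ~m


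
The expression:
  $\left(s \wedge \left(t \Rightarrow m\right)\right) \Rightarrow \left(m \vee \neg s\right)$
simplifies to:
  $m \vee t \vee \neg s$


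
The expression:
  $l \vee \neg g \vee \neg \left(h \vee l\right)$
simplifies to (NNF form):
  $l \vee \neg g \vee \neg h$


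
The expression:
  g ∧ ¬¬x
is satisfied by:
  {x: True, g: True}


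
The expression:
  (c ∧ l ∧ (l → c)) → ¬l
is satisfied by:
  {l: False, c: False}
  {c: True, l: False}
  {l: True, c: False}


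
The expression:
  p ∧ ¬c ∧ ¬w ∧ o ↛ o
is never true.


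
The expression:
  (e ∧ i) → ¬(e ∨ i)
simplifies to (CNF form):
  ¬e ∨ ¬i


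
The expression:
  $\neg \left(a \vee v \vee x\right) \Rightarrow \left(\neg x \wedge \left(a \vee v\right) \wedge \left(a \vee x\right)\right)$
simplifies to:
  $a \vee v \vee x$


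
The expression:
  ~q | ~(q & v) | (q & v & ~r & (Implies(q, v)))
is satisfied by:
  {v: False, q: False, r: False}
  {r: True, v: False, q: False}
  {q: True, v: False, r: False}
  {r: True, q: True, v: False}
  {v: True, r: False, q: False}
  {r: True, v: True, q: False}
  {q: True, v: True, r: False}


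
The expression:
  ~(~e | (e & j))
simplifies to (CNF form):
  e & ~j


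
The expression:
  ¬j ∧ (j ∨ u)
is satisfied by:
  {u: True, j: False}


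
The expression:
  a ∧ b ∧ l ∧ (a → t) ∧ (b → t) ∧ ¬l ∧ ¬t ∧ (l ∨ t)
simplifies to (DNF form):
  False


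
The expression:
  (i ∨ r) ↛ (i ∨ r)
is never true.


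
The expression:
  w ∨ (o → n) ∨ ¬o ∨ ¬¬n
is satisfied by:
  {n: True, w: True, o: False}
  {n: True, w: False, o: False}
  {w: True, n: False, o: False}
  {n: False, w: False, o: False}
  {n: True, o: True, w: True}
  {n: True, o: True, w: False}
  {o: True, w: True, n: False}


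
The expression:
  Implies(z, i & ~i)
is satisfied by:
  {z: False}


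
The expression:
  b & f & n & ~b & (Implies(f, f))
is never true.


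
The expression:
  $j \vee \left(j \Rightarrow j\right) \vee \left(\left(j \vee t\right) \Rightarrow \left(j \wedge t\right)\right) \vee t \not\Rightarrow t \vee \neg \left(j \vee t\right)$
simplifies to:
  $\text{True}$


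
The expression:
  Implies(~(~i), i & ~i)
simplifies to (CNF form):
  ~i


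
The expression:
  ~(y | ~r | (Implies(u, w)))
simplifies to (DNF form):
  r & u & ~w & ~y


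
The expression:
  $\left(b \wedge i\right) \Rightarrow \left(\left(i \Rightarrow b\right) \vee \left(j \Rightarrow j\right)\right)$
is always true.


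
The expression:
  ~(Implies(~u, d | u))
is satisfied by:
  {u: False, d: False}


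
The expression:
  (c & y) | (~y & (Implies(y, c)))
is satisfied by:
  {c: True, y: False}
  {y: False, c: False}
  {y: True, c: True}


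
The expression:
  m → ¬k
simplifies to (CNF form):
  ¬k ∨ ¬m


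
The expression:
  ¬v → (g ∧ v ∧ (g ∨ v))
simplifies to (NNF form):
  v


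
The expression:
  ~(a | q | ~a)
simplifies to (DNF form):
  False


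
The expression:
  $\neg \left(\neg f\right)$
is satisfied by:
  {f: True}


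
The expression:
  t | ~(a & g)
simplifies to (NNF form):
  t | ~a | ~g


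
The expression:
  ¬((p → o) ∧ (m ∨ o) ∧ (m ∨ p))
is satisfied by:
  {p: False, m: False, o: False}
  {o: True, p: False, m: False}
  {p: True, o: False, m: False}
  {m: True, p: True, o: False}


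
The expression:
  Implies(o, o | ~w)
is always true.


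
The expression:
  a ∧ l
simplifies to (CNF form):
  a ∧ l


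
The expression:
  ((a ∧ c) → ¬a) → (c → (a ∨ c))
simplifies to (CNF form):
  True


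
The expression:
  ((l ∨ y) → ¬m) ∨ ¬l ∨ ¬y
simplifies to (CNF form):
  ¬l ∨ ¬m ∨ ¬y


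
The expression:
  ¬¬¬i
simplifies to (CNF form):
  ¬i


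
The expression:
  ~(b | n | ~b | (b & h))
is never true.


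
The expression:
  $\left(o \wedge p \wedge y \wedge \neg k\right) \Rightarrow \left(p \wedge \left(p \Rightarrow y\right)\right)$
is always true.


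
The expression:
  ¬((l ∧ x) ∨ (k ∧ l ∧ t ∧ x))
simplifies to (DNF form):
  ¬l ∨ ¬x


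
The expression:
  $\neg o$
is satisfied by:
  {o: False}


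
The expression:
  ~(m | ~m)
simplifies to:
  False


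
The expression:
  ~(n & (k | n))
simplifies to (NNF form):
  ~n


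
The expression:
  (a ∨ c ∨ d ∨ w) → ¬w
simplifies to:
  ¬w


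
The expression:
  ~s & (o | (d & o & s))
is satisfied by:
  {o: True, s: False}


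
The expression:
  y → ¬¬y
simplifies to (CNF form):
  True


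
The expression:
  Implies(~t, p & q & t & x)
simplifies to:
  t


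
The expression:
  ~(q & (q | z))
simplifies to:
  ~q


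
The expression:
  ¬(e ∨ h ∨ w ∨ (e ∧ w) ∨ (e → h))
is never true.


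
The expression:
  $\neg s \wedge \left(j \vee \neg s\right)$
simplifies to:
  $\neg s$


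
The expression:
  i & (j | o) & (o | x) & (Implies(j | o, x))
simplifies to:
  i & x & (j | o)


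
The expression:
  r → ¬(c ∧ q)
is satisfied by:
  {c: False, q: False, r: False}
  {r: True, c: False, q: False}
  {q: True, c: False, r: False}
  {r: True, q: True, c: False}
  {c: True, r: False, q: False}
  {r: True, c: True, q: False}
  {q: True, c: True, r: False}


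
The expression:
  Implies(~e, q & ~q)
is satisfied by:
  {e: True}
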